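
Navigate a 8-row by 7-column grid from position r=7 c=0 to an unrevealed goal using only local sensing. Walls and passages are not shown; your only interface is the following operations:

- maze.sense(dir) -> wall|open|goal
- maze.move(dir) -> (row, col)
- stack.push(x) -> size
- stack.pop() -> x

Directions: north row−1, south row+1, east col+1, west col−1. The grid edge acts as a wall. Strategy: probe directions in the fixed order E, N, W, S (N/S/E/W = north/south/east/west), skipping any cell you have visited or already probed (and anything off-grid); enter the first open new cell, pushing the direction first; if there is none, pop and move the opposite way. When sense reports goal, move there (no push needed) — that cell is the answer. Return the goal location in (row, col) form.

-> sense(dir=east)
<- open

-> push(x=east)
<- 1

-> move(dir=east)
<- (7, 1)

-> sense(dir=east)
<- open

-> push(x=east)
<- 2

-> move(dir=east)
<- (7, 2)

-> sense(dir=east)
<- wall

-> sense(dir=north)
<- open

-> push(x=north)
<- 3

-> move(dir=north)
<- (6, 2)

-> sense(dir=east)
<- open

-> push(x=east)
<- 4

-> move(dir=east)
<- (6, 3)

-> sense(dir=east)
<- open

-> push(x=east)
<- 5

-> move(dir=east)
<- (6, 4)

-> sense(dir=east)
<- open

-> push(x=east)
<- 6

-> move(dir=east)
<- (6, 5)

-> sense(dir=east)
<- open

-> push(x=east)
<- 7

-> move(dir=east)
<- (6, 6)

-> sense(dir=north)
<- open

-> push(x=north)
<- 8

-> move(dir=north)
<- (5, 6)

-> sense(dir=north)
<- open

-> push(x=north)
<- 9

-> move(dir=north)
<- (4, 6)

-> sense(dir=north)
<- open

-> push(x=north)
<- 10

-> move(dir=north)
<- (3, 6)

-> sense(dir=north)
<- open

-> push(x=north)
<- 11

-> move(dir=north)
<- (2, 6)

-> sense(dir=north)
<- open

-> push(x=north)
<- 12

-> move(dir=north)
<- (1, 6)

-> sense(dir=north)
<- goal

-> move(dir=north)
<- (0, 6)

Answer: (0, 6)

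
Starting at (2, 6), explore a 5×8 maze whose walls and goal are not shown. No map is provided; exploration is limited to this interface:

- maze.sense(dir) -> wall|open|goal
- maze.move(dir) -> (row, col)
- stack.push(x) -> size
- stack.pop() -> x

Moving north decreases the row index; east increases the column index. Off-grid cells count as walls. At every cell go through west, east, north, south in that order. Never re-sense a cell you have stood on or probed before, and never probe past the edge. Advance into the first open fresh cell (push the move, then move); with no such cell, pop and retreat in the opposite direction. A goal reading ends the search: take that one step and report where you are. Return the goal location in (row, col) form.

Step: maze.sense[dir=west]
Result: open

Step: stack.push[x=west]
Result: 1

Step: maze.move[dir=west]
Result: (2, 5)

Step: maze.sense[dir=west]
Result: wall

Step: maze.sense[dir=north]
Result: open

Step: stack.push[x=north]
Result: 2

Step: maze.move[dir=north]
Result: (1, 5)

Step: maze.sense[dir=west]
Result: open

Step: stack.push[x=west]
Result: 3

Step: maze.move[dir=west]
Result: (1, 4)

Step: maze.sense[dir=west]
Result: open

Step: stack.push[x=west]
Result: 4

Step: maze.move[dir=west]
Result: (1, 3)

Step: maze.sense[dir=west]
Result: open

Step: stack.push[x=west]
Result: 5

Step: maze.move[dir=west]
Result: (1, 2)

Step: maze.sense[dir=west]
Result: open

Step: stack.push[x=west]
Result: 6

Step: maze.move[dir=west]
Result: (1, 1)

Step: maze.sense[dir=west]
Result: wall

Step: maze.sense[dir=north]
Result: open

Step: stack.push[x=north]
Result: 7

Step: maze.move[dir=north]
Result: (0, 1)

Step: maze.sense[dir=west]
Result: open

Step: stack.push[x=west]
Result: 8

Step: maze.move[dir=west]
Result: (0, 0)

Step: stack.pop[]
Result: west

Step: maze.move[dir=east]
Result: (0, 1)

Step: maze.sense[dir=east]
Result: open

Step: stack.push[x=east]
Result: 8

Step: maze.move[dir=east]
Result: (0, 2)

Step: maze.sense[dir=east]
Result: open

Step: stack.push[x=east]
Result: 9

Step: maze.move[dir=east]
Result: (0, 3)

Step: maze.sense[dir=east]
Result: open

Step: stack.push[x=east]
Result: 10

Step: maze.move[dir=east]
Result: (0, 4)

Step: maze.sense[dir=east]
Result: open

Step: stack.push[x=east]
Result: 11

Step: maze.move[dir=east]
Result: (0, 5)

Step: maze.sense[dir=east]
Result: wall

Step: stack.pop[]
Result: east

Step: maze.move[dir=west]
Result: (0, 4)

Step: stack.pop[]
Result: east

Step: maze.move[dir=west]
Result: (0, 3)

Step: stack.pop[]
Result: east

Step: maze.move[dir=west]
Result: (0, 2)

Step: stack.pop[]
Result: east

Step: maze.move[dir=west]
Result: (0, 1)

Step: stack.pop[]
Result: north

Step: maze.move[dir=south]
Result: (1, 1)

Step: maze.sense[dir=south]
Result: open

Step: stack.push[x=south]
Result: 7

Step: maze.move[dir=south]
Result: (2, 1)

Step: maze.sense[dir=west]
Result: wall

Step: maze.sense[dir=east]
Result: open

Step: stack.push[x=east]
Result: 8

Step: maze.move[dir=east]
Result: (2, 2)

Step: maze.sense[dir=east]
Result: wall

Step: maze.sense[dir=south]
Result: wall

Step: stack.pop[]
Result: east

Step: maze.move[dir=west]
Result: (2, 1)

Step: maze.sense[dir=south]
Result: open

Step: stack.push[x=south]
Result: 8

Step: maze.move[dir=south]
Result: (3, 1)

Step: maze.sense[dir=west]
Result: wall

Step: maze.sense[dir=south]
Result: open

Step: stack.push[x=south]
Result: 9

Step: maze.move[dir=south]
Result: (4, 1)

Step: maze.sense[dir=west]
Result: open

Step: stack.push[x=west]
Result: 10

Step: maze.move[dir=west]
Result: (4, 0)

Step: stack.pop[]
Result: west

Step: maze.move[dir=east]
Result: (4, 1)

Step: maze.sense[dir=east]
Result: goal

Step: maze.move[dir=east]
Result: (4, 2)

Answer: (4, 2)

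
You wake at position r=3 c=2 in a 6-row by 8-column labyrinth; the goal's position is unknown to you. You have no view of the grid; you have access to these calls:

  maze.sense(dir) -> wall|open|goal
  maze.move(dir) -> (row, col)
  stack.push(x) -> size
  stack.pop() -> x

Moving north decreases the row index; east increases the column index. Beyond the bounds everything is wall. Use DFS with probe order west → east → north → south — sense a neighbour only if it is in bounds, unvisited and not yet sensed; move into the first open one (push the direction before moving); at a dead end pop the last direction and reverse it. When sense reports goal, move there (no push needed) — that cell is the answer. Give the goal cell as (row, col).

Calling sense(dir→west), — result: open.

I call push(x→west), — result: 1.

Now I run move(dir→west), which returns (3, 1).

Now I run sense(dir→west), which returns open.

I use push(x→west), : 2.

I invoke move(dir→west), yielding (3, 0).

I invoke sense(dir→north), yielding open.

I try push(x→north), giving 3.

Invoking move(dir→north), and see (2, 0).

Using sense(dir→east), giving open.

I try push(x→east), — result: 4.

Calling move(dir→east), — result: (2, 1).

Using sense(dir→east), which returns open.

Now I run push(x→east), — result: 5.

Next I call move(dir→east), yielding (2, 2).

I invoke sense(dir→east), and get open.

Calling push(x→east), and get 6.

Next I call move(dir→east), yielding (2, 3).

I run sense(dir→east), → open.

Invoking push(x→east), which returns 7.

Using move(dir→east), — result: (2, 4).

Next I call sense(dir→east), → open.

I use push(x→east), — result: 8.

I call move(dir→east), → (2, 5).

I run sense(dir→east), and see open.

I run push(x→east), and get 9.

I try move(dir→east), → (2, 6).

Then sense(dir→east), yielding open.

I invoke push(x→east), → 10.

I use move(dir→east), yielding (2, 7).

Next I call sense(dir→north), and observe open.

I call push(x→north), : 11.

I invoke move(dir→north), and get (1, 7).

I use sense(dir→west), — result: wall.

Then sense(dir→north), — result: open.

I run push(x→north), yielding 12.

Calling move(dir→north), yielding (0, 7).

Using sense(dir→west), : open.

Calling push(x→west), and get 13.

Invoking move(dir→west), giving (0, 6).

Using sense(dir→west), : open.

I run push(x→west), and observe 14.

I try move(dir→west), : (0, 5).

Invoking sense(dir→west), yielding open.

Now I run push(x→west), — result: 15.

I call move(dir→west), which returns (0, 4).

Next I call sense(dir→west), giving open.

Now I run push(x→west), — result: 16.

I try move(dir→west), → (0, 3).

I try sense(dir→west), which returns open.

I try push(x→west), and get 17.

Now I run move(dir→west), yielding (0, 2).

I call sense(dir→west), — result: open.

I run push(x→west), which returns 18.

I try move(dir→west), which returns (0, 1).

I invoke sense(dir→west), which returns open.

Invoking push(x→west), and see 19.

Then move(dir→west), : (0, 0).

Then sense(dir→south), yielding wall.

Invoking pop(), and get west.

I call move(dir→east), — result: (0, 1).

Now I run sense(dir→south), : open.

Then push(x→south), — result: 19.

Next I call move(dir→south), yielding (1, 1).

Calling sense(dir→east), which returns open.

Invoking push(x→east), which returns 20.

Next I call move(dir→east), — result: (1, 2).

Using sense(dir→east), and get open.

Next I call push(x→east), — result: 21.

I invoke move(dir→east), which returns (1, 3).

Invoking sense(dir→east), giving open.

Next I call push(x→east), and see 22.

Invoking move(dir→east), which returns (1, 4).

I use sense(dir→east), yielding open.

I call push(x→east), and see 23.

I invoke move(dir→east), and observe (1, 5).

I invoke pop(), → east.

Invoking move(dir→west), which returns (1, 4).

Calling pop, — result: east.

I invoke move(dir→west), — result: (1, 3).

Calling pop, → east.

I try move(dir→west), and see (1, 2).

Invoking pop, and observe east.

I use move(dir→west), : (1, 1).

I use pop(), and see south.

Invoking move(dir→north), and see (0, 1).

I run pop, → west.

I invoke move(dir→east), and get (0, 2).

Invoking pop, giving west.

I call move(dir→east), which returns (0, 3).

Then pop, — result: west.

I try move(dir→east), and observe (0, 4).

Using pop, and see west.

I try move(dir→east), — result: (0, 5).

I run pop(), giving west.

I call move(dir→east), → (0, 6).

Now I run pop(), giving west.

Calling move(dir→east), and get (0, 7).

Using pop, yielding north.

Calling move(dir→south), which returns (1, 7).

Calling pop(), and get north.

Next I call move(dir→south), — result: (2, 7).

I call sense(dir→south), and observe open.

Now I run push(x→south), → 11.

I try move(dir→south), and observe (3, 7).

Using sense(dir→west), yielding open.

Next I call push(x→west), yielding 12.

I try move(dir→west), → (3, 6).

Next I call sense(dir→west), and get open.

I invoke push(x→west), and see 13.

I call move(dir→west), — result: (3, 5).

Invoking sense(dir→west), and get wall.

I use sense(dir→south), and see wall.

Using pop(), and observe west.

I try move(dir→east), and see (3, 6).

I try sense(dir→south), → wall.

Using pop, yielding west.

Calling move(dir→east), giving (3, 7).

Calling sense(dir→south), and get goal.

Using move(dir→south), yielding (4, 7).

Answer: (4, 7)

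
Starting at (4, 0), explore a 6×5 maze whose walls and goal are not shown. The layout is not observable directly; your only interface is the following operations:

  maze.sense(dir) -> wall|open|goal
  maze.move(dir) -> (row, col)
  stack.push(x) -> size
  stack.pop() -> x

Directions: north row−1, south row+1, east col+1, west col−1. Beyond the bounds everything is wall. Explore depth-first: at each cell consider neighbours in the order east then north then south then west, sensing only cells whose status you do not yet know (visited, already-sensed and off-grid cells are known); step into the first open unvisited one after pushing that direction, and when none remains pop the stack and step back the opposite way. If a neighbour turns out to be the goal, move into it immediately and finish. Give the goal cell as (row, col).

-> maze.sense(east)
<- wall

-> maze.sense(north)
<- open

-> stack.push(north)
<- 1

-> maze.move(north)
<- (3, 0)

-> maze.sense(east)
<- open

-> stack.push(east)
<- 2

-> maze.move(east)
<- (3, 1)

-> maze.sense(east)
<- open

-> stack.push(east)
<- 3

-> maze.move(east)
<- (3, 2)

-> maze.sense(east)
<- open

-> stack.push(east)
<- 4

-> maze.move(east)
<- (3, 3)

-> maze.sense(east)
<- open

-> stack.push(east)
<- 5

-> maze.move(east)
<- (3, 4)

-> maze.sense(north)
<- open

-> stack.push(north)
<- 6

-> maze.move(north)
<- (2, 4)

-> maze.sense(north)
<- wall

-> maze.sense(west)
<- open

-> stack.push(west)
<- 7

-> maze.move(west)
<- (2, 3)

-> maze.sense(north)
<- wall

-> maze.sense(west)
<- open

-> stack.push(west)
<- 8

-> maze.move(west)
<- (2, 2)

-> maze.sense(north)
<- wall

-> maze.sense(west)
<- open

-> stack.push(west)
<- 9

-> maze.move(west)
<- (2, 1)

-> maze.sense(north)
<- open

-> stack.push(north)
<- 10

-> maze.move(north)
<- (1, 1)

-> maze.sense(north)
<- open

-> stack.push(north)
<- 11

-> maze.move(north)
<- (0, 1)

-> maze.sense(east)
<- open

-> stack.push(east)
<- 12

-> maze.move(east)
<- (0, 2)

-> maze.sense(east)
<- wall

-> stack.pop()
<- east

-> maze.move(west)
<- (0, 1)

-> maze.sense(west)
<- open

-> stack.push(west)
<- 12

-> maze.move(west)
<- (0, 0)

-> maze.sense(south)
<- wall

-> stack.pop()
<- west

-> maze.move(east)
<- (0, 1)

-> stack.pop()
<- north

-> maze.move(south)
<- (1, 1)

-> stack.pop()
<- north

-> maze.move(south)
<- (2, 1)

-> maze.sense(west)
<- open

-> stack.push(west)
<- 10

-> maze.move(west)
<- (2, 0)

-> stack.pop()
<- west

-> maze.move(east)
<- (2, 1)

-> stack.pop()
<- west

-> maze.move(east)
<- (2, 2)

-> stack.pop()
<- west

-> maze.move(east)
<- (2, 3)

-> stack.pop()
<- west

-> maze.move(east)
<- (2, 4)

-> stack.pop()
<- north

-> maze.move(south)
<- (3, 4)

-> maze.sense(south)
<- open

-> stack.push(south)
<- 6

-> maze.move(south)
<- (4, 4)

-> maze.sense(south)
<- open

-> stack.push(south)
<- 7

-> maze.move(south)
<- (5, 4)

-> maze.sense(west)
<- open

-> stack.push(west)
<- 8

-> maze.move(west)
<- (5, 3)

-> maze.sense(north)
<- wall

-> maze.sense(west)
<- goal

-> maze.move(west)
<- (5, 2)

Answer: (5, 2)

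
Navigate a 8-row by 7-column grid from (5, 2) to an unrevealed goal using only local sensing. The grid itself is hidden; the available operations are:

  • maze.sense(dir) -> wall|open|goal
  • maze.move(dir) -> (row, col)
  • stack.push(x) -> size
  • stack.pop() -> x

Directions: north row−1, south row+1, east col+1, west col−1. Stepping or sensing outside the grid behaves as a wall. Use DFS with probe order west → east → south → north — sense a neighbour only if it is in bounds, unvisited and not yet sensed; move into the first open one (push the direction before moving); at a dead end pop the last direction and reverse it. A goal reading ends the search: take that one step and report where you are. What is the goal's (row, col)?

% sense dir='west'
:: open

% push x='west'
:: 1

% move dir='west'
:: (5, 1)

% sense dir='west'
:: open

% push x='west'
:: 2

% move dir='west'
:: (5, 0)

% sense dir='south'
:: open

% push x='south'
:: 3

% move dir='south'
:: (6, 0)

% sense dir='east'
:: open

% push x='east'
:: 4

% move dir='east'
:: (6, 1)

% sense dir='east'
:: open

% push x='east'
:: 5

% move dir='east'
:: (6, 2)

% sense dir='east'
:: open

% push x='east'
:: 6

% move dir='east'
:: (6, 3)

% sense dir='east'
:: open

% push x='east'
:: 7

% move dir='east'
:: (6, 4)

% sense dir='east'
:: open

% push x='east'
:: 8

% move dir='east'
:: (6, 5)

% sense dir='east'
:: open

% push x='east'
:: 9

% move dir='east'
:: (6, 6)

% sense dir='south'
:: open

% push x='south'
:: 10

% move dir='south'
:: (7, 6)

% sense dir='west'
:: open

% push x='west'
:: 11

% move dir='west'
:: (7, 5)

% sense dir='west'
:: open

% push x='west'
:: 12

% move dir='west'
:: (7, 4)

% sense dir='west'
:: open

% push x='west'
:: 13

% move dir='west'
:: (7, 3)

% sense dir='west'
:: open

% push x='west'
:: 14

% move dir='west'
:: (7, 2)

% sense dir='west'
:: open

% push x='west'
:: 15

% move dir='west'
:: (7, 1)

% sense dir='west'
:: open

% push x='west'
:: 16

% move dir='west'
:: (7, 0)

% pop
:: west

% move dir='east'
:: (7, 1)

% pop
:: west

% move dir='east'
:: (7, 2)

% pop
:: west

% move dir='east'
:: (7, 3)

% pop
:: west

% move dir='east'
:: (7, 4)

% pop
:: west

% move dir='east'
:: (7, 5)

% pop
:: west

% move dir='east'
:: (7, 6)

% pop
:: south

% move dir='north'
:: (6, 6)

% sense dir='north'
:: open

% push x='north'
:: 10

% move dir='north'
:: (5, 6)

% sense dir='west'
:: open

% push x='west'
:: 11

% move dir='west'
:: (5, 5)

% sense dir='west'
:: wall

% sense dir='north'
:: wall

% pop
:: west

% move dir='east'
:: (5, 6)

% sense dir='north'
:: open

% push x='north'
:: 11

% move dir='north'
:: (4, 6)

% sense dir='north'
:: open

% push x='north'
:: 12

% move dir='north'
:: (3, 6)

% sense dir='west'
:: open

% push x='west'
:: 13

% move dir='west'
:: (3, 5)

% sense dir='west'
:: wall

% sense dir='north'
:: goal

% move dir='north'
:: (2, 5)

Answer: (2, 5)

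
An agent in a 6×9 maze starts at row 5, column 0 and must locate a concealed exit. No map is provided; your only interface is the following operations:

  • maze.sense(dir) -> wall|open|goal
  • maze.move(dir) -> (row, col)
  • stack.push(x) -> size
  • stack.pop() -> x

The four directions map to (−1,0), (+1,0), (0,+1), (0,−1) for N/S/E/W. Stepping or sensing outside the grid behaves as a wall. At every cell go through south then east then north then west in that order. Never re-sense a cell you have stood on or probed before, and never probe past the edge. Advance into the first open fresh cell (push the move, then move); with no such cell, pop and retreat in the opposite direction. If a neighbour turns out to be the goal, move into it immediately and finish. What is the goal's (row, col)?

-> sense(dir: east)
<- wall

-> sense(dir: north)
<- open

-> push(x: north)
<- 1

-> move(dir: north)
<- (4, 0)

-> sense(dir: east)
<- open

-> push(x: east)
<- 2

-> move(dir: east)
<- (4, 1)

-> sense(dir: east)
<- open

-> push(x: east)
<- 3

-> move(dir: east)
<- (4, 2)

-> sense(dir: south)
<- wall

-> sense(dir: east)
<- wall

-> sense(dir: north)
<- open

-> push(x: north)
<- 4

-> move(dir: north)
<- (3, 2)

-> sense(dir: east)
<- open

-> push(x: east)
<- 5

-> move(dir: east)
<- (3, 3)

-> sense(dir: east)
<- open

-> push(x: east)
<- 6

-> move(dir: east)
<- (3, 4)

-> sense(dir: south)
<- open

-> push(x: south)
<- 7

-> move(dir: south)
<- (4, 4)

-> sense(dir: south)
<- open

-> push(x: south)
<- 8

-> move(dir: south)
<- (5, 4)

-> sense(dir: east)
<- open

-> push(x: east)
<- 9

-> move(dir: east)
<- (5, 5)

-> sense(dir: east)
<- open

-> push(x: east)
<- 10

-> move(dir: east)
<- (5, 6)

-> sense(dir: east)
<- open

-> push(x: east)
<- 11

-> move(dir: east)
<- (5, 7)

-> sense(dir: east)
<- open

-> push(x: east)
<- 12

-> move(dir: east)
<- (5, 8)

-> sense(dir: north)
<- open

-> push(x: north)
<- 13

-> move(dir: north)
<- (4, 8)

-> sense(dir: north)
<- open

-> push(x: north)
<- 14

-> move(dir: north)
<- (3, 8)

-> sense(dir: north)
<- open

-> push(x: north)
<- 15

-> move(dir: north)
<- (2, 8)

-> sense(dir: north)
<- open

-> push(x: north)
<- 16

-> move(dir: north)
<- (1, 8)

-> sense(dir: north)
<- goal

-> move(dir: north)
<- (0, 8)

Answer: (0, 8)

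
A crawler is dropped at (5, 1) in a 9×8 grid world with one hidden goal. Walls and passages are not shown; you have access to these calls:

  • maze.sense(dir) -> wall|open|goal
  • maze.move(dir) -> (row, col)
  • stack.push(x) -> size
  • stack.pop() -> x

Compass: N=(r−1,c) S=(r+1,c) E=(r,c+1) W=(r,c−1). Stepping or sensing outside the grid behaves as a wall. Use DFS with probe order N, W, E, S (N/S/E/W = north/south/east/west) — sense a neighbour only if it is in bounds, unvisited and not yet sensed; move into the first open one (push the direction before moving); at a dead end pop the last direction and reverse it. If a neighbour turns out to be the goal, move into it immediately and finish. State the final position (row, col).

>> sense(dir→north)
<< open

>> push(x→north)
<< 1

>> move(dir→north)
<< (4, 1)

>> sense(dir→north)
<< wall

>> sense(dir→west)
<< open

>> push(x→west)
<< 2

>> move(dir→west)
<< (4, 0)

>> sense(dir→north)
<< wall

>> sense(dir→south)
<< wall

>> pop()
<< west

>> move(dir→east)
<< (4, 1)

>> sense(dir→east)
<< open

>> push(x→east)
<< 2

>> move(dir→east)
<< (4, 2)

>> sense(dir→north)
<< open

>> push(x→north)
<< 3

>> move(dir→north)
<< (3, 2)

>> sense(dir→north)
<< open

>> push(x→north)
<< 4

>> move(dir→north)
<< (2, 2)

>> sense(dir→north)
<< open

>> push(x→north)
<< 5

>> move(dir→north)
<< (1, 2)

>> sense(dir→north)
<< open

>> push(x→north)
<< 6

>> move(dir→north)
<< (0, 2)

>> sense(dir→west)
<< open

>> push(x→west)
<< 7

>> move(dir→west)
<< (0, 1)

>> sense(dir→west)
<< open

>> push(x→west)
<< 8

>> move(dir→west)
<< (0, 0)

>> sense(dir→south)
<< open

>> push(x→south)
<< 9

>> move(dir→south)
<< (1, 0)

>> sense(dir→east)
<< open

>> push(x→east)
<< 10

>> move(dir→east)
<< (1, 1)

>> sense(dir→south)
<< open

>> push(x→south)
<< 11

>> move(dir→south)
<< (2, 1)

>> sense(dir→west)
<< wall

>> pop()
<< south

>> move(dir→north)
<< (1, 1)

>> pop()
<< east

>> move(dir→west)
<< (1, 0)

>> pop()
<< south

>> move(dir→north)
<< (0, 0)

>> pop()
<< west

>> move(dir→east)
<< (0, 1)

>> pop()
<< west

>> move(dir→east)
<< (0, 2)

>> sense(dir→east)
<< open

>> push(x→east)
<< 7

>> move(dir→east)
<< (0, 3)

>> sense(dir→east)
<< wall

>> sense(dir→south)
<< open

>> push(x→south)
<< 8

>> move(dir→south)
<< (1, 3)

>> sense(dir→east)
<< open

>> push(x→east)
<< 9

>> move(dir→east)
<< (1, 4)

>> sense(dir→east)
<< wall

>> sense(dir→south)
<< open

>> push(x→south)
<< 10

>> move(dir→south)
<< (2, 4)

>> sense(dir→west)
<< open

>> push(x→west)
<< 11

>> move(dir→west)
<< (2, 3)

>> sense(dir→south)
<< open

>> push(x→south)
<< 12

>> move(dir→south)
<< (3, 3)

>> sense(dir→east)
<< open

>> push(x→east)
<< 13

>> move(dir→east)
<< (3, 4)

>> sense(dir→east)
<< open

>> push(x→east)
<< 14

>> move(dir→east)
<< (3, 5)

>> sense(dir→north)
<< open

>> push(x→north)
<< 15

>> move(dir→north)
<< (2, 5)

>> sense(dir→east)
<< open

>> push(x→east)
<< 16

>> move(dir→east)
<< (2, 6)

>> sense(dir→north)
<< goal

>> move(dir→north)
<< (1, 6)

Answer: (1, 6)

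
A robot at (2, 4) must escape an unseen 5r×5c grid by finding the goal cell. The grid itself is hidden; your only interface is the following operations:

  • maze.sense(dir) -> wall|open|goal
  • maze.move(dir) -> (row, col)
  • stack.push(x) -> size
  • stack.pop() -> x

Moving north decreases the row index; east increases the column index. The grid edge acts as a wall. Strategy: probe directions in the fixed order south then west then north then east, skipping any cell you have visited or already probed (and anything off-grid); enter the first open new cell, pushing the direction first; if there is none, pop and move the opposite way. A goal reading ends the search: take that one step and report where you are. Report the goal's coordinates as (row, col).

==> maze.sense(dir: south)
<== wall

==> maze.sense(dir: west)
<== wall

==> maze.sense(dir: north)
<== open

==> stack.push(x: north)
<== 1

==> maze.move(dir: north)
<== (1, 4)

==> maze.sense(dir: west)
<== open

==> stack.push(x: west)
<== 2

==> maze.move(dir: west)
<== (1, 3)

==> maze.sense(dir: west)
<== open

==> stack.push(x: west)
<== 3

==> maze.move(dir: west)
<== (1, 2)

==> maze.sense(dir: south)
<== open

==> stack.push(x: south)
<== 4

==> maze.move(dir: south)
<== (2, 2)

==> maze.sense(dir: south)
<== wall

==> maze.sense(dir: west)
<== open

==> stack.push(x: west)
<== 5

==> maze.move(dir: west)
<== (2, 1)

==> maze.sense(dir: south)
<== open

==> stack.push(x: south)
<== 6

==> maze.move(dir: south)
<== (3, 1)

==> maze.sense(dir: south)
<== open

==> stack.push(x: south)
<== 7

==> maze.move(dir: south)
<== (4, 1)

==> maze.sense(dir: west)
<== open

==> stack.push(x: west)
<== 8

==> maze.move(dir: west)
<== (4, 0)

==> maze.sense(dir: north)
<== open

==> stack.push(x: north)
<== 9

==> maze.move(dir: north)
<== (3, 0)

==> maze.sense(dir: north)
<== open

==> stack.push(x: north)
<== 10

==> maze.move(dir: north)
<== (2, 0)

==> maze.sense(dir: north)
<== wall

==> stack.pop()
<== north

==> maze.move(dir: south)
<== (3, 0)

==> stack.pop()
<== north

==> maze.move(dir: south)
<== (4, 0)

==> stack.pop()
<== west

==> maze.move(dir: east)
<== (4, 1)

==> maze.sense(dir: east)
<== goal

==> maze.move(dir: east)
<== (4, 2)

Answer: (4, 2)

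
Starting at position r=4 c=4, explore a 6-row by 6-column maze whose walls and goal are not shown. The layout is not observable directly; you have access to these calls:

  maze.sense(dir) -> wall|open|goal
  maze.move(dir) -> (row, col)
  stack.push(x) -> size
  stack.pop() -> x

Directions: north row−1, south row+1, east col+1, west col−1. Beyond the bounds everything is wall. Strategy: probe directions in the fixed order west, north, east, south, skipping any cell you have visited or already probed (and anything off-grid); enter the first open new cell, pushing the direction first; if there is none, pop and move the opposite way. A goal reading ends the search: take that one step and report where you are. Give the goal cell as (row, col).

Action: maze.sense[dir→west]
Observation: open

Action: stack.push[x→west]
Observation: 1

Action: maze.move[dir→west]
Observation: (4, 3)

Action: maze.sense[dir→west]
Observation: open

Action: stack.push[x→west]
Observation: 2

Action: maze.move[dir→west]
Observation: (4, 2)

Action: maze.sense[dir→west]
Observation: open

Action: stack.push[x→west]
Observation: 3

Action: maze.move[dir→west]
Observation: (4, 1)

Action: maze.sense[dir→west]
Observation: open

Action: stack.push[x→west]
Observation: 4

Action: maze.move[dir→west]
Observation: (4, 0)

Action: maze.sense[dir→north]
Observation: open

Action: stack.push[x→north]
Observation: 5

Action: maze.move[dir→north]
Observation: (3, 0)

Action: maze.sense[dir→north]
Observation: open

Action: stack.push[x→north]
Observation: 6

Action: maze.move[dir→north]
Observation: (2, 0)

Action: maze.sense[dir→north]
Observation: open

Action: stack.push[x→north]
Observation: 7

Action: maze.move[dir→north]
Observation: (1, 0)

Action: maze.sense[dir→north]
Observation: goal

Action: maze.move[dir→north]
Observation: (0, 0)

Answer: (0, 0)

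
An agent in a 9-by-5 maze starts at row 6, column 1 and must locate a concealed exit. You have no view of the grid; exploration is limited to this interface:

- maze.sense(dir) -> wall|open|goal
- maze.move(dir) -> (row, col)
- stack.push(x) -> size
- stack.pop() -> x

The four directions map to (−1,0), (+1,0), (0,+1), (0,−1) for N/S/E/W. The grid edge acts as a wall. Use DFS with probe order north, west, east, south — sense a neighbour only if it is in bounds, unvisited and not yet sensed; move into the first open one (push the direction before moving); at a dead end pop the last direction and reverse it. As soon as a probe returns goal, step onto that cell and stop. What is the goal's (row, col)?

I run maze.sense with dir='north', → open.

I use stack.push with x='north', which returns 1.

Using maze.move with dir='north', and get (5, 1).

I invoke maze.sense with dir='north', giving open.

I run stack.push with x='north', which returns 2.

I call maze.move with dir='north', — result: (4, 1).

I call maze.sense with dir='north', — result: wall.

Using maze.sense with dir='west', and get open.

I try stack.push with x='west', and see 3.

Then maze.move with dir='west', and get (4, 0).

Invoking maze.sense with dir='north', and see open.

Calling stack.push with x='north', : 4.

I use maze.move with dir='north', yielding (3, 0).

Now I run maze.sense with dir='north', giving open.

Now I run stack.push with x='north', which returns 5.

I invoke maze.move with dir='north', which returns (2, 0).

Next I call maze.sense with dir='north', and get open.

Using stack.push with x='north', and get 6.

Invoking maze.move with dir='north', — result: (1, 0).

Invoking maze.sense with dir='north', — result: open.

I run stack.push with x='north', → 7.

Now I run maze.move with dir='north', — result: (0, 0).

Next I call maze.sense with dir='east', : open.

Using stack.push with x='east', which returns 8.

Then maze.move with dir='east', giving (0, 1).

I run maze.sense with dir='east', and observe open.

Invoking stack.push with x='east', and observe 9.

Using maze.move with dir='east', and see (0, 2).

I use maze.sense with dir='east', giving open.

Now I run stack.push with x='east', → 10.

Now I run maze.move with dir='east', → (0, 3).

I use maze.sense with dir='east', and observe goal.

I use maze.move with dir='east', and get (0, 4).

Answer: (0, 4)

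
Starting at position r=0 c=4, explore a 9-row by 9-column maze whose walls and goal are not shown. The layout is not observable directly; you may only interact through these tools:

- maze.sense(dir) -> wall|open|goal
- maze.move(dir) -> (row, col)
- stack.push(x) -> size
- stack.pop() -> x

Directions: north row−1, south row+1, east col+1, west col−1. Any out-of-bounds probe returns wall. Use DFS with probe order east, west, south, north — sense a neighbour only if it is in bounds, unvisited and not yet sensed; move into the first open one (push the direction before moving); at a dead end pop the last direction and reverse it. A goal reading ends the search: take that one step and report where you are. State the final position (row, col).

>>> sense dir→east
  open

>>> push x→east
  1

>>> move dir→east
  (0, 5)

>>> sense dir→east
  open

>>> push x→east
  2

>>> move dir→east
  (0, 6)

>>> sense dir→east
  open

>>> push x→east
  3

>>> move dir→east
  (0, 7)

>>> sense dir→east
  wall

>>> sense dir→south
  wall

>>> pop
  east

>>> move dir→west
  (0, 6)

>>> sense dir→south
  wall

>>> pop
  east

>>> move dir→west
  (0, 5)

>>> sense dir→south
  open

>>> push x→south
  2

>>> move dir→south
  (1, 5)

>>> sense dir→west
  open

>>> push x→west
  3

>>> move dir→west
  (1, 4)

>>> sense dir→west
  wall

>>> sense dir→south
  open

>>> push x→south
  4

>>> move dir→south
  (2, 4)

>>> sense dir→east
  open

>>> push x→east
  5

>>> move dir→east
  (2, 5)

>>> sense dir→east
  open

>>> push x→east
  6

>>> move dir→east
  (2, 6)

>>> sense dir→east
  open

>>> push x→east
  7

>>> move dir→east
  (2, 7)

>>> sense dir→east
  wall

>>> sense dir→south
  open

>>> push x→south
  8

>>> move dir→south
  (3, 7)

>>> sense dir→east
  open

>>> push x→east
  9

>>> move dir→east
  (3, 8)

>>> sense dir→south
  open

>>> push x→south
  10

>>> move dir→south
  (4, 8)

>>> sense dir→west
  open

>>> push x→west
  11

>>> move dir→west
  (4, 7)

>>> sense dir→west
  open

>>> push x→west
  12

>>> move dir→west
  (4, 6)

>>> sense dir→west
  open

>>> push x→west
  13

>>> move dir→west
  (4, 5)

>>> sense dir→west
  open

>>> push x→west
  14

>>> move dir→west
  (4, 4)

>>> sense dir→west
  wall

>>> sense dir→south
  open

>>> push x→south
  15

>>> move dir→south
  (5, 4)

>>> sense dir→east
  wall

>>> sense dir→west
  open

>>> push x→west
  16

>>> move dir→west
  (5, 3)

>>> sense dir→west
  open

>>> push x→west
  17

>>> move dir→west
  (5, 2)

>>> sense dir→west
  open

>>> push x→west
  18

>>> move dir→west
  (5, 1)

>>> sense dir→west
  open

>>> push x→west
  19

>>> move dir→west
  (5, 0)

>>> sense dir→south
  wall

>>> sense dir→north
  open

>>> push x→north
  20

>>> move dir→north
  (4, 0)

>>> sense dir→east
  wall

>>> sense dir→north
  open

>>> push x→north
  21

>>> move dir→north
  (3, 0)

>>> sense dir→east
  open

>>> push x→east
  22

>>> move dir→east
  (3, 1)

>>> sense dir→east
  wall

>>> sense dir→north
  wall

>>> pop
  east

>>> move dir→west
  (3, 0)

>>> sense dir→north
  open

>>> push x→north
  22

>>> move dir→north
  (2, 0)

>>> sense dir→north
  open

>>> push x→north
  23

>>> move dir→north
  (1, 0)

>>> sense dir→east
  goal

>>> move dir→east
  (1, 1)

Answer: (1, 1)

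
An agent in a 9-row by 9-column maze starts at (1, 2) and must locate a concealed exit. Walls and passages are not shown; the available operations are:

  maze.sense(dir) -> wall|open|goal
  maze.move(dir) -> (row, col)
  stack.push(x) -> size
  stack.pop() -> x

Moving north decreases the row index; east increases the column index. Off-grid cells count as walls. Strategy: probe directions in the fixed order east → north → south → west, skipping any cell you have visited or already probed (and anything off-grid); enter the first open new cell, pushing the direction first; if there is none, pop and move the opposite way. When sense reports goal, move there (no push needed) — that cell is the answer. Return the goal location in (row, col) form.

;; 1. maze.sense(east) -> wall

;; 2. maze.sense(north) -> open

;; 3. stack.push(north) -> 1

;; 4. maze.move(north) -> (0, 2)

;; 5. maze.sense(east) -> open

;; 6. stack.push(east) -> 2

;; 7. maze.move(east) -> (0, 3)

;; 8. maze.sense(east) -> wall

;; 9. stack.pop() -> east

;; 10. maze.move(west) -> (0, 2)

;; 11. maze.sense(west) -> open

;; 12. stack.push(west) -> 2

;; 13. maze.move(west) -> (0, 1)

;; 14. maze.sense(south) -> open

;; 15. stack.push(south) -> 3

;; 16. maze.move(south) -> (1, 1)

;; 17. maze.sense(south) -> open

;; 18. stack.push(south) -> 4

;; 19. maze.move(south) -> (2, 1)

;; 20. maze.sense(east) -> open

;; 21. stack.push(east) -> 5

;; 22. maze.move(east) -> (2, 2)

;; 23. maze.sense(east) -> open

;; 24. stack.push(east) -> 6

;; 25. maze.move(east) -> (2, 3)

;; 26. maze.sense(east) -> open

;; 27. stack.push(east) -> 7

;; 28. maze.move(east) -> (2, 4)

;; 29. maze.sense(east) -> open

;; 30. stack.push(east) -> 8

;; 31. maze.move(east) -> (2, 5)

;; 32. maze.sense(east) -> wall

;; 33. maze.sense(north) -> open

;; 34. stack.push(north) -> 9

;; 35. maze.move(north) -> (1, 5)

;; 36. maze.sense(east) -> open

;; 37. stack.push(east) -> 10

;; 38. maze.move(east) -> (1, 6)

;; 39. maze.sense(east) -> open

;; 40. stack.push(east) -> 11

;; 41. maze.move(east) -> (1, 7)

;; 42. maze.sense(east) -> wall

;; 43. maze.sense(north) -> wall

;; 44. maze.sense(south) -> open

;; 45. stack.push(south) -> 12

;; 46. maze.move(south) -> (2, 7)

;; 47. maze.sense(east) -> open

;; 48. stack.push(east) -> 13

;; 49. maze.move(east) -> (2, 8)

;; 50. maze.sense(south) -> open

;; 51. stack.push(south) -> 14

;; 52. maze.move(south) -> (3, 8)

;; 53. maze.sense(south) -> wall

;; 54. maze.sense(west) -> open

;; 55. stack.push(west) -> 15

;; 56. maze.move(west) -> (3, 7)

;; 57. maze.sense(south) -> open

;; 58. stack.push(south) -> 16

;; 59. maze.move(south) -> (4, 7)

;; 60. maze.sense(south) -> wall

;; 61. maze.sense(west) -> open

;; 62. stack.push(west) -> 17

;; 63. maze.move(west) -> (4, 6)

;; 64. maze.sense(north) -> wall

;; 65. maze.sense(south) -> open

;; 66. stack.push(south) -> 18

;; 67. maze.move(south) -> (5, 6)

;; 68. maze.sense(south) -> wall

;; 69. maze.sense(west) -> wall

;; 70. stack.pop() -> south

;; 71. maze.move(north) -> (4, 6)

;; 72. maze.sense(west) -> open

;; 73. stack.push(west) -> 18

;; 74. maze.move(west) -> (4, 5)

;; 75. maze.sense(north) -> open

;; 76. stack.push(north) -> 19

;; 77. maze.move(north) -> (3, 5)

;; 78. maze.sense(west) -> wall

;; 79. stack.pop() -> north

;; 80. maze.move(south) -> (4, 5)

;; 81. maze.sense(west) -> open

;; 82. stack.push(west) -> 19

;; 83. maze.move(west) -> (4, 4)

;; 84. maze.sense(south) -> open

;; 85. stack.push(south) -> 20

;; 86. maze.move(south) -> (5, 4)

;; 87. maze.sense(south) -> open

;; 88. stack.push(south) -> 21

;; 89. maze.move(south) -> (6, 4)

;; 90. maze.sense(east) -> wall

;; 91. maze.sense(south) -> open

;; 92. stack.push(south) -> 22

;; 93. maze.move(south) -> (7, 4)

;; 94. maze.sense(east) -> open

;; 95. stack.push(east) -> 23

;; 96. maze.move(east) -> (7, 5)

;; 97. maze.sense(east) -> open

;; 98. stack.push(east) -> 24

;; 99. maze.move(east) -> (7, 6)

;; 100. maze.sense(east) -> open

;; 101. stack.push(east) -> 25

;; 102. maze.move(east) -> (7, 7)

;; 103. maze.sense(east) -> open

;; 104. stack.push(east) -> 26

;; 105. maze.move(east) -> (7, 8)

;; 106. maze.sense(north) -> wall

;; 107. maze.sense(south) -> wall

;; 108. stack.pop() -> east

;; 109. maze.move(west) -> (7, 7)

;; 110. maze.sense(north) -> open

;; 111. stack.push(north) -> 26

;; 112. maze.move(north) -> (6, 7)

;; 113. stack.pop() -> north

;; 114. maze.move(south) -> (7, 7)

;; 115. maze.sense(south) -> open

;; 116. stack.push(south) -> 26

;; 117. maze.move(south) -> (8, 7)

;; 118. maze.sense(west) -> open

;; 119. stack.push(west) -> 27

;; 120. maze.move(west) -> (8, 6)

;; 121. maze.sense(west) -> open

;; 122. stack.push(west) -> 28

;; 123. maze.move(west) -> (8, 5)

;; 124. maze.sense(west) -> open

;; 125. stack.push(west) -> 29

;; 126. maze.move(west) -> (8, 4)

;; 127. maze.sense(west) -> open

;; 128. stack.push(west) -> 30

;; 129. maze.move(west) -> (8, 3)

;; 130. maze.sense(north) -> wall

;; 131. maze.sense(west) -> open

;; 132. stack.push(west) -> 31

;; 133. maze.move(west) -> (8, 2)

;; 134. maze.sense(north) -> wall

;; 135. maze.sense(west) -> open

;; 136. stack.push(west) -> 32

;; 137. maze.move(west) -> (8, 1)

;; 138. maze.sense(north) -> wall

;; 139. maze.sense(west) -> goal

;; 140. maze.move(west) -> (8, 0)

Answer: (8, 0)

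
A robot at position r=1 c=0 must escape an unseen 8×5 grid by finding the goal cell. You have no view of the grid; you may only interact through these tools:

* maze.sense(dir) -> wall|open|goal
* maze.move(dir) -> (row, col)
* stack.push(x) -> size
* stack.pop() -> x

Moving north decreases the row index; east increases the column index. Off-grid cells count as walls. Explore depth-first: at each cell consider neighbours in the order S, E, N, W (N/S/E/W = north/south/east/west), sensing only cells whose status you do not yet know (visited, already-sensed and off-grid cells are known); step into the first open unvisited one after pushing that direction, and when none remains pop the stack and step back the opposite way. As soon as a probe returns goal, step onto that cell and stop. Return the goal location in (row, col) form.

% 1. sense(south) -> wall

% 2. sense(east) -> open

% 3. push(east) -> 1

% 4. move(east) -> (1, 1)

% 5. sense(south) -> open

% 6. push(south) -> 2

% 7. move(south) -> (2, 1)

% 8. sense(south) -> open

% 9. push(south) -> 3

% 10. move(south) -> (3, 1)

% 11. sense(south) -> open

% 12. push(south) -> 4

% 13. move(south) -> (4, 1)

% 14. sense(south) -> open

% 15. push(south) -> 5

% 16. move(south) -> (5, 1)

% 17. sense(south) -> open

% 18. push(south) -> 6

% 19. move(south) -> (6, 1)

% 20. sense(south) -> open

% 21. push(south) -> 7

% 22. move(south) -> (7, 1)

% 23. sense(east) -> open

% 24. push(east) -> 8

% 25. move(east) -> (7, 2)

% 26. sense(east) -> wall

% 27. sense(north) -> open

% 28. push(north) -> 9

% 29. move(north) -> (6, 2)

% 30. sense(east) -> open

% 31. push(east) -> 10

% 32. move(east) -> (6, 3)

% 33. sense(east) -> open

% 34. push(east) -> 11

% 35. move(east) -> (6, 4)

% 36. sense(south) -> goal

% 37. move(south) -> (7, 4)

Answer: (7, 4)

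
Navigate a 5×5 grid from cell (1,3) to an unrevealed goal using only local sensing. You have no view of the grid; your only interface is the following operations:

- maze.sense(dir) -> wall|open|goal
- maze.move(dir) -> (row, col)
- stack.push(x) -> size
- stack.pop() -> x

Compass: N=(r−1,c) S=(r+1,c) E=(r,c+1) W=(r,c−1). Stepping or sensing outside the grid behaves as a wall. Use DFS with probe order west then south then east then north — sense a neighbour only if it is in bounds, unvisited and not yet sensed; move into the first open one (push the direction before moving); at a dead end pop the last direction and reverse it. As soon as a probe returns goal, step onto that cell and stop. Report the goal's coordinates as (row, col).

I invoke maze.sense passing dir=west, giving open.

I invoke stack.push passing x=west, yielding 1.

I call maze.move passing dir=west, — result: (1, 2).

I run maze.sense passing dir=west, → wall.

I call maze.sense passing dir=south, — result: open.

Next I call stack.push passing x=south, → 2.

I invoke maze.move passing dir=south, giving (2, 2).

Then maze.sense passing dir=west, : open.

Now I run stack.push passing x=west, yielding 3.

Then maze.move passing dir=west, → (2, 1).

Invoking maze.sense passing dir=west, and see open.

I run stack.push passing x=west, and observe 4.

I run maze.move passing dir=west, → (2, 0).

Calling maze.sense passing dir=south, and get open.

Calling stack.push passing x=south, giving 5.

Next I call maze.move passing dir=south, — result: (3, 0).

I use maze.sense passing dir=south, which returns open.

Calling stack.push passing x=south, — result: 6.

I call maze.move passing dir=south, which returns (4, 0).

Now I run maze.sense passing dir=east, — result: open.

I try stack.push passing x=east, and get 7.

Invoking maze.move passing dir=east, and observe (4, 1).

I try maze.sense passing dir=east, → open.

Invoking stack.push passing x=east, and observe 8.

Using maze.move passing dir=east, giving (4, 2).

I invoke maze.sense passing dir=east, yielding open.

Now I run stack.push passing x=east, and see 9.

Calling maze.move passing dir=east, giving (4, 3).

I call maze.sense passing dir=east, which returns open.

I try stack.push passing x=east, giving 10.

I run maze.move passing dir=east, : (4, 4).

Then maze.sense passing dir=north, yielding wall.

Now I run stack.pop, : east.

Next I call maze.move passing dir=west, — result: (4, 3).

Then maze.sense passing dir=north, yielding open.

I use stack.push passing x=north, and see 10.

Then maze.move passing dir=north, and get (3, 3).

I run maze.sense passing dir=west, and see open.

Calling stack.push passing x=west, and observe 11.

Next I call maze.move passing dir=west, : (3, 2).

I run maze.sense passing dir=west, and observe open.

Now I run stack.push passing x=west, and observe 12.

Then maze.move passing dir=west, → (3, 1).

I run stack.pop, and observe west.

I run maze.move passing dir=east, — result: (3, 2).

I use stack.pop, : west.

Invoking maze.move passing dir=east, and see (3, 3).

Calling maze.sense passing dir=north, and see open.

Next I call stack.push passing x=north, which returns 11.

Now I run maze.move passing dir=north, — result: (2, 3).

Next I call maze.sense passing dir=east, yielding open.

I use stack.push passing x=east, and get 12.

I run maze.move passing dir=east, — result: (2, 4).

I try maze.sense passing dir=north, and see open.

I try stack.push passing x=north, → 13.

I run maze.move passing dir=north, and observe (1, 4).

I use maze.sense passing dir=north, and get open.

I run stack.push passing x=north, yielding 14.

I invoke maze.move passing dir=north, and see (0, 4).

I call maze.sense passing dir=west, and observe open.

Now I run stack.push passing x=west, which returns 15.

Next I call maze.move passing dir=west, and get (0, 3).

Then maze.sense passing dir=west, and see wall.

Now I run stack.pop, and observe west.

I call maze.move passing dir=east, — result: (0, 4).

Next I call stack.pop(), : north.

Using maze.move passing dir=south, which returns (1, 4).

Next I call stack.pop, — result: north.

Then maze.move passing dir=south, yielding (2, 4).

I call stack.pop, and see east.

Now I run maze.move passing dir=west, giving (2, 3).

Then stack.pop(), — result: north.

Now I run maze.move passing dir=south, yielding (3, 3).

Using stack.pop(), giving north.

I try maze.move passing dir=south, giving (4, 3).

I invoke stack.pop, and get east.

I run maze.move passing dir=west, yielding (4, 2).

Using stack.pop(), and observe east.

Using maze.move passing dir=west, and observe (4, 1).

Now I run stack.pop(), giving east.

Invoking maze.move passing dir=west, which returns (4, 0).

Using stack.pop(), → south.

Next I call maze.move passing dir=north, and get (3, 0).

I use stack.pop, and observe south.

I run maze.move passing dir=north, and see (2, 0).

Next I call maze.sense passing dir=north, yielding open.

I invoke stack.push passing x=north, and see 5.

Invoking maze.move passing dir=north, and see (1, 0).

Now I run maze.sense passing dir=north, which returns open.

Then stack.push passing x=north, and observe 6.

Next I call maze.move passing dir=north, yielding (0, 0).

I use maze.sense passing dir=east, — result: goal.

I try maze.move passing dir=east, and see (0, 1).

Answer: (0, 1)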